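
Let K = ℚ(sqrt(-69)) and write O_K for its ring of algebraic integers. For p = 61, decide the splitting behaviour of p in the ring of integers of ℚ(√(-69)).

inert

Since -69 ≢ 1 mod 4, the ring of integers is ℤ[√-69] with discriminant 4·(-69) = -276.
Since gcd(61, -276) = 1 the prime 61 does not ramify.
Legendre symbol by Euler's criterion: (-69/61) ≡ (-69)^30 ≡ 60 (mod 61), i.e. (-69/61) = -1.
Legendre symbol -1 ⇒ 61 is inert.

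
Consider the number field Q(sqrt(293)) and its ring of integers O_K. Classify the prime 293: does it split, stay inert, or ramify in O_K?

ramified — (293) = 𝔭²

Since 293 ≡ 1 mod 4, the ring of integers is ℤ[(1+√293)/2] with discriminant 293.
Ramification test: 293 | 293. The prime 293 ramifies in K.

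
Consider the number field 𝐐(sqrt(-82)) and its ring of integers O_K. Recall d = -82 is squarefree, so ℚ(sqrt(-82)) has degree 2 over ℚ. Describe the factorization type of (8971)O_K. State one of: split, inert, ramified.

-82 mod 4 = 2, hence disc K = 4·(-82) = -328 and O_K = ℤ[√-82].
Since gcd(8971, -328) = 1 the prime 8971 does not ramify.
(-82/8971) = 8889^4485 mod 8971 = 1, giving Legendre symbol 1.
Legendre symbol 1 ⇒ 8971 is split.

split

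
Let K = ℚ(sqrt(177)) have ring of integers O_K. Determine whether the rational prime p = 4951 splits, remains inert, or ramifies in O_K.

4951 remains inert

177 mod 4 = 1, hence disc K = 177 and O_K = ℤ[(1+√177)/2].
4951 ∤ 177, so 4951 is unramified.
Euler's criterion: 177^2475 mod 4951 = 4950. Thus (177|4951) = -1.
Legendre symbol -1 ⇒ 4951 is inert.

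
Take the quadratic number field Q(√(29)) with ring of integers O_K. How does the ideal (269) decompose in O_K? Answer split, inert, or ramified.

inert — (269) stays prime in O_K

29 mod 4 = 1, hence disc K = 29 and O_K = ℤ[(1+√29)/2].
Since gcd(269, 29) = 1 the prime 269 does not ramify.
Compute (29/269) via Euler: 29^((269-1)/2) mod 269 = 268, so (29/269) = -1.
Legendre symbol -1 ⇒ 269 is inert.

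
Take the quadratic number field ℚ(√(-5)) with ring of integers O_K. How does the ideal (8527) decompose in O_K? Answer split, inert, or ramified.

Since -5 ≢ 1 mod 4, the ring of integers is ℤ[√-5] with discriminant 4·(-5) = -20.
disc(K) = -20 is not divisible by 8527; 8527 is unramified.
Legendre symbol by Euler's criterion: (-5/8527) ≡ (-5)^4263 ≡ 1 (mod 8527), i.e. (-5/8527) = 1.
d is a quadratic residue mod p, hence 8527 splits in O_K.

split — (8527) = 𝔭₁𝔭₂ with 𝔭₁ ≠ 𝔭₂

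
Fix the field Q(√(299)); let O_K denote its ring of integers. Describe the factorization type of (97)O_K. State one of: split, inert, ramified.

97 splits in O_K

299 mod 4 = 3, hence disc K = 4·299 = 1196 and O_K = ℤ[√299].
97 ∤ 1196, so 97 is unramified.
(299/97) = 8^48 mod 97 = 1, giving Legendre symbol 1.
d is a quadratic residue mod p, hence 97 splits in O_K.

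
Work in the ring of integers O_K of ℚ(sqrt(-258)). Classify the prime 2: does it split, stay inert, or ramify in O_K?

-258 mod 4 = 2, hence disc K = 4·(-258) = -1032 and O_K = ℤ[√-258].
2 divides disc(K) = -1032, so 2 ramifies.

ramifies in O_K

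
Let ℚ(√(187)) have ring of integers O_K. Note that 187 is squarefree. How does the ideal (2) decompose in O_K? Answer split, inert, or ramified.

p ramifies

d = 187 ≡ 3 (mod 4), so O_K = ℤ[√187] and disc(K) = 4d = 748.
disc(K) = 748 = 2·374, so p = 2 is ramified.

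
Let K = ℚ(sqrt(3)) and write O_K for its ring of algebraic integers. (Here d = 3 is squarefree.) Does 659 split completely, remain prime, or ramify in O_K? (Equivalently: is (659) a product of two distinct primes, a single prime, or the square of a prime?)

splits completely

3 mod 4 = 3, hence disc K = 4·3 = 12 and O_K = ℤ[√3].
Since gcd(659, 12) = 1 the prime 659 does not ramify.
(3/659) = 3^329 mod 659 = 1, giving Legendre symbol 1.
Legendre symbol 1 ⇒ 659 is split.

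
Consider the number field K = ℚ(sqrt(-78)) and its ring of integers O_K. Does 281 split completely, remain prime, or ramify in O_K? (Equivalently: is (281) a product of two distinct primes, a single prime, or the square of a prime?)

split — (281) = 𝔭₁𝔭₂ with 𝔭₁ ≠ 𝔭₂

Since -78 ≢ 1 mod 4, the ring of integers is ℤ[√-78] with discriminant 4·(-78) = -312.
Since gcd(281, -312) = 1 the prime 281 does not ramify.
Compute (-78/281) via Euler: 203^((281-1)/2) mod 281 = 1, so (-78/281) = 1.
(-78/281) = 1, so 281 splits.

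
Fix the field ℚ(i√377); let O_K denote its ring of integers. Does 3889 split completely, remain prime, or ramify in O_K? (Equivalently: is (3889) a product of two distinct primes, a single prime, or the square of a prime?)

-377 mod 4 = 3, hence disc K = 4·(-377) = -1508 and O_K = ℤ[√-377].
3889 ∤ -1508, so 3889 is unramified.
Legendre symbol by Euler's criterion: (-377/3889) ≡ (-377)^1944 ≡ 1 (mod 3889), i.e. (-377/3889) = 1.
Legendre symbol 1 ⇒ 3889 is split.

splits completely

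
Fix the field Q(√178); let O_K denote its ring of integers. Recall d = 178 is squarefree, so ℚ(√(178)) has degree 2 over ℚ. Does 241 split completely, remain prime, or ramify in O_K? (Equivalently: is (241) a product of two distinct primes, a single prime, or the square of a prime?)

inert — (241) stays prime in O_K

Since 178 ≢ 1 mod 4, the ring of integers is ℤ[√178] with discriminant 4·178 = 712.
241 ∤ 712, so 241 is unramified.
Euler's criterion: 178^120 mod 241 = 240. Thus (178|241) = -1.
d is a non-residue mod p, hence 241 remains inert in O_K.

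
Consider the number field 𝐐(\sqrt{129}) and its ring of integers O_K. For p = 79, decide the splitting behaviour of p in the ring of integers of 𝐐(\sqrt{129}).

Since 129 ≡ 1 mod 4, the ring of integers is ℤ[(1+√129)/2] with discriminant 129.
79 ∤ 129, so 79 is unramified.
Euler's criterion: 129^39 mod 79 = 1. Thus (129|79) = 1.
d is a quadratic residue mod p, hence 79 splits in O_K.

splits completely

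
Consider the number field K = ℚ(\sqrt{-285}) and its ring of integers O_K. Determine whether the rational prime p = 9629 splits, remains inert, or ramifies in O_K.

splits completely

-285 mod 4 = 3, hence disc K = 4·(-285) = -1140 and O_K = ℤ[√-285].
Since gcd(9629, -1140) = 1 the prime 9629 does not ramify.
Euler's criterion: (-285)^4814 mod 9629 = 1. Thus (-285|9629) = 1.
Legendre symbol 1 ⇒ 9629 is split.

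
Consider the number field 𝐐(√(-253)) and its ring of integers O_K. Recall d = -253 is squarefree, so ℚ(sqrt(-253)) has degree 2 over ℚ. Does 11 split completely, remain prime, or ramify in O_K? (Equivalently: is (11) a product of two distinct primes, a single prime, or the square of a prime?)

Since -253 ≢ 1 mod 4, the ring of integers is ℤ[√-253] with discriminant 4·(-253) = -1012.
11 divides disc(K) = -1012, so 11 ramifies.

ramifies in O_K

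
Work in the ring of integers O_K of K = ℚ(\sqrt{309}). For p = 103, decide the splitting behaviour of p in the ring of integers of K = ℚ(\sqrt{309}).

d = 309 ≡ 1 (mod 4), so O_K = ℤ[(1+√309)/2] and disc(K) = d = 309.
Ramification test: 103 | 309. The prime 103 ramifies in K.

103 is ramified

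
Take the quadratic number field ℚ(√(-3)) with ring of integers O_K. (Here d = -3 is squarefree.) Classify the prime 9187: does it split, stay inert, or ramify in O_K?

9187 splits in O_K

-3 mod 4 = 1, hence disc K = -3 and O_K = ℤ[(1+√-3)/2].
Since gcd(9187, -3) = 1 the prime 9187 does not ramify.
(-3/9187) = 9184^4593 mod 9187 = 1, giving Legendre symbol 1.
Legendre symbol 1 ⇒ 9187 is split.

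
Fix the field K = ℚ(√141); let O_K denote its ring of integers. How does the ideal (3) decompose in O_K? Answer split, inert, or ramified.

p ramifies

Since 141 ≡ 1 mod 4, the ring of integers is ℤ[(1+√141)/2] with discriminant 141.
3 divides disc(K) = 141, so 3 ramifies.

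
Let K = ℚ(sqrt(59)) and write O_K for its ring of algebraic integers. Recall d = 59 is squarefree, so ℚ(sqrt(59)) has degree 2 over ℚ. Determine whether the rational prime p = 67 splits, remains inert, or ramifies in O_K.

split

59 mod 4 = 3, hence disc K = 4·59 = 236 and O_K = ℤ[√59].
67 ∤ 236, so 67 is unramified.
Compute (59/67) via Euler: 59^((67-1)/2) mod 67 = 1, so (59/67) = 1.
(59/67) = 1, so 67 splits.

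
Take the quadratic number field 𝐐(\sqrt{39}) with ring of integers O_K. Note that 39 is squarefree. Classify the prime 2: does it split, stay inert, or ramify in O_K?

39 mod 4 = 3, hence disc K = 4·39 = 156 and O_K = ℤ[√39].
Ramification test: 2 | 156. The prime 2 ramifies in K.

ramifies in O_K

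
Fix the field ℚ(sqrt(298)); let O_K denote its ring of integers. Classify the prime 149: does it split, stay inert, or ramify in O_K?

298 mod 4 = 2, hence disc K = 4·298 = 1192 and O_K = ℤ[√298].
149 divides disc(K) = 1192, so 149 ramifies.

ramifies in O_K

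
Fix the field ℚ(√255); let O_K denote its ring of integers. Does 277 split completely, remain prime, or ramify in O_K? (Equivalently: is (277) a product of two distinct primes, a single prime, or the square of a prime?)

277 splits in O_K

Since 255 ≢ 1 mod 4, the ring of integers is ℤ[√255] with discriminant 4·255 = 1020.
277 ∤ 1020, so 277 is unramified.
Compute (255/277) via Euler: 255^((277-1)/2) mod 277 = 1, so (255/277) = 1.
d is a quadratic residue mod p, hence 277 splits in O_K.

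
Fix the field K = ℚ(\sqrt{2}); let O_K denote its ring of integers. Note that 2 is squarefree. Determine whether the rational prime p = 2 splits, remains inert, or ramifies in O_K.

ramifies in O_K

2 mod 4 = 2, hence disc K = 4·2 = 8 and O_K = ℤ[√2].
2 divides disc(K) = 8, so 2 ramifies.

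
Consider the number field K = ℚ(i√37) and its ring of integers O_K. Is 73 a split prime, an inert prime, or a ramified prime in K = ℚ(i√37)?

Since -37 ≢ 1 mod 4, the ring of integers is ℤ[√-37] with discriminant 4·(-37) = -148.
disc(K) = -148 is not divisible by 73; 73 is unramified.
Euler's criterion: (-37)^36 mod 73 = 1. Thus (-37|73) = 1.
(-37/73) = 1, so 73 splits.

splits completely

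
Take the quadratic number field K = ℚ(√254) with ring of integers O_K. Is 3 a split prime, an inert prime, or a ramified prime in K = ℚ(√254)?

remains prime (inert)

d = 254 ≡ 2 (mod 4), so O_K = ℤ[√254] and disc(K) = 4d = 1016.
3 ∤ 1016, so 3 is unramified.
Compute (254/3) via Euler: 2^((3-1)/2) mod 3 = 2, so (254/3) = -1.
(254/3) = -1, so 3 is inert.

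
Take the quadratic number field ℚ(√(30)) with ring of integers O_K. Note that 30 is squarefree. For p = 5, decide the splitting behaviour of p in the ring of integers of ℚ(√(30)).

ramifies in O_K

d = 30 ≡ 2 (mod 4), so O_K = ℤ[√30] and disc(K) = 4d = 120.
5 divides disc(K) = 120, so 5 ramifies.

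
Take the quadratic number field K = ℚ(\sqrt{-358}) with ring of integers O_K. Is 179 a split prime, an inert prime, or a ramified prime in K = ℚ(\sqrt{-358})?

-358 mod 4 = 2, hence disc K = 4·(-358) = -1432 and O_K = ℤ[√-358].
179 divides disc(K) = -1432, so 179 ramifies.

179 is ramified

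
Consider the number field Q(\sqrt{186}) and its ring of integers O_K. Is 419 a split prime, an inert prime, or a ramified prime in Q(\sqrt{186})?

419 splits in O_K

186 mod 4 = 2, hence disc K = 4·186 = 744 and O_K = ℤ[√186].
419 ∤ 744, so 419 is unramified.
(186/419) = 186^209 mod 419 = 1, giving Legendre symbol 1.
Legendre symbol 1 ⇒ 419 is split.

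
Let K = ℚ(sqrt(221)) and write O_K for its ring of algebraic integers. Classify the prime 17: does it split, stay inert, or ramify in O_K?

221 mod 4 = 1, hence disc K = 221 and O_K = ℤ[(1+√221)/2].
disc(K) = 221 = 17·13, so p = 17 is ramified.

ramifies in O_K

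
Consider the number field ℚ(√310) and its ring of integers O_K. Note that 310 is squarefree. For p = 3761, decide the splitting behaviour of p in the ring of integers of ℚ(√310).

3761 splits in O_K

Since 310 ≢ 1 mod 4, the ring of integers is ℤ[√310] with discriminant 4·310 = 1240.
disc(K) = 1240 is not divisible by 3761; 3761 is unramified.
Compute (310/3761) via Euler: 310^((3761-1)/2) mod 3761 = 1, so (310/3761) = 1.
(310/3761) = 1, so 3761 splits.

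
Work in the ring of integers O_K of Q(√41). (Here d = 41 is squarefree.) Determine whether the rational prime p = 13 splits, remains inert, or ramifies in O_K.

p is inert

41 mod 4 = 1, hence disc K = 41 and O_K = ℤ[(1+√41)/2].
13 ∤ 41, so 13 is unramified.
(41/13) = 2^6 mod 13 = 12, giving Legendre symbol -1.
Legendre symbol -1 ⇒ 13 is inert.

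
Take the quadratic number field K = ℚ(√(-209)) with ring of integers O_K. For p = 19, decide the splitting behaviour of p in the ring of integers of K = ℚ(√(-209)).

d = -209 ≡ 3 (mod 4), so O_K = ℤ[√-209] and disc(K) = 4d = -836.
disc(K) = -836 = 19·(-44), so p = 19 is ramified.

ramified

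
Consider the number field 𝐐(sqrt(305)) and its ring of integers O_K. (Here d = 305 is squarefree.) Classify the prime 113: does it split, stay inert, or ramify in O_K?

305 mod 4 = 1, hence disc K = 305 and O_K = ℤ[(1+√305)/2].
Since gcd(113, 305) = 1 the prime 113 does not ramify.
Euler's criterion: 305^56 mod 113 = 112. Thus (305|113) = -1.
(305/113) = -1, so 113 is inert.

inert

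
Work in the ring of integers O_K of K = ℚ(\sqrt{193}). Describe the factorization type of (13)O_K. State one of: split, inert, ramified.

Since 193 ≡ 1 mod 4, the ring of integers is ℤ[(1+√193)/2] with discriminant 193.
Since gcd(13, 193) = 1 the prime 13 does not ramify.
Legendre symbol by Euler's criterion: (193/13) ≡ 193^6 ≡ 12 (mod 13), i.e. (193/13) = -1.
(193/13) = -1, so 13 is inert.

inert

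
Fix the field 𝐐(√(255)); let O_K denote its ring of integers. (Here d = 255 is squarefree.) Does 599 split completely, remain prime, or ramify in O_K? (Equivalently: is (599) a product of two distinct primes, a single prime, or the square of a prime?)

p splits

Since 255 ≢ 1 mod 4, the ring of integers is ℤ[√255] with discriminant 4·255 = 1020.
disc(K) = 1020 is not divisible by 599; 599 is unramified.
Euler's criterion: 255^299 mod 599 = 1. Thus (255|599) = 1.
Legendre symbol 1 ⇒ 599 is split.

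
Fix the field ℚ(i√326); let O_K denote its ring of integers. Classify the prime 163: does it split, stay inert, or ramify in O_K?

ramified

-326 mod 4 = 2, hence disc K = 4·(-326) = -1304 and O_K = ℤ[√-326].
disc(K) = -1304 = 163·(-8), so p = 163 is ramified.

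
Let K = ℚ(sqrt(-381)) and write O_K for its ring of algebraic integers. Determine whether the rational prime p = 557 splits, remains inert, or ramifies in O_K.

Since -381 ≢ 1 mod 4, the ring of integers is ℤ[√-381] with discriminant 4·(-381) = -1524.
Since gcd(557, -1524) = 1 the prime 557 does not ramify.
(-381/557) = 176^278 mod 557 = 556, giving Legendre symbol -1.
d is a non-residue mod p, hence 557 remains inert in O_K.

p is inert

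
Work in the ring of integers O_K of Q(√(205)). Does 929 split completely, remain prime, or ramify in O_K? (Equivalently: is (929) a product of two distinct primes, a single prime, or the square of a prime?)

Since 205 ≡ 1 mod 4, the ring of integers is ℤ[(1+√205)/2] with discriminant 205.
929 ∤ 205, so 929 is unramified.
(205/929) = 205^464 mod 929 = 928, giving Legendre symbol -1.
(205/929) = -1, so 929 is inert.

p is inert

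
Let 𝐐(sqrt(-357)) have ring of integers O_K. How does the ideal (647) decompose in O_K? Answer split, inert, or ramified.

d = -357 ≡ 3 (mod 4), so O_K = ℤ[√-357] and disc(K) = 4d = -1428.
647 ∤ -1428, so 647 is unramified.
(-357/647) = 290^323 mod 647 = 646, giving Legendre symbol -1.
(-357/647) = -1, so 647 is inert.

inert — (647) stays prime in O_K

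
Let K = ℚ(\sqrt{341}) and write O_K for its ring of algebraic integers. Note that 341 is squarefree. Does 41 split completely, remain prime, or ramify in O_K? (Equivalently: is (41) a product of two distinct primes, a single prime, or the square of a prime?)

p is inert

341 mod 4 = 1, hence disc K = 341 and O_K = ℤ[(1+√341)/2].
Since gcd(41, 341) = 1 the prime 41 does not ramify.
(341/41) = 13^20 mod 41 = 40, giving Legendre symbol -1.
Legendre symbol -1 ⇒ 41 is inert.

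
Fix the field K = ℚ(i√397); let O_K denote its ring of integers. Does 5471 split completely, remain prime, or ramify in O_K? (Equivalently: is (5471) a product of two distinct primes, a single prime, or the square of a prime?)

p is inert

Since -397 ≢ 1 mod 4, the ring of integers is ℤ[√-397] with discriminant 4·(-397) = -1588.
5471 ∤ -1588, so 5471 is unramified.
Compute (-397/5471) via Euler: 5074^((5471-1)/2) mod 5471 = 5470, so (-397/5471) = -1.
d is a non-residue mod p, hence 5471 remains inert in O_K.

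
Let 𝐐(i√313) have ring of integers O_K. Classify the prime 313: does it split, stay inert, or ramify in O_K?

p ramifies

-313 mod 4 = 3, hence disc K = 4·(-313) = -1252 and O_K = ℤ[√-313].
Ramification test: 313 | -1252. The prime 313 ramifies in K.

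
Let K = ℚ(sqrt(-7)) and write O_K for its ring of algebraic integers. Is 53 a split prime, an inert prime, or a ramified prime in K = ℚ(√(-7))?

splits completely

Since -7 ≡ 1 mod 4, the ring of integers is ℤ[(1+√-7)/2] with discriminant -7.
disc(K) = -7 is not divisible by 53; 53 is unramified.
(-7/53) = 46^26 mod 53 = 1, giving Legendre symbol 1.
d is a quadratic residue mod p, hence 53 splits in O_K.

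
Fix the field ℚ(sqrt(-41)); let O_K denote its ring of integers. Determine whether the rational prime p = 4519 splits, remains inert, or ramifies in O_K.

d = -41 ≡ 3 (mod 4), so O_K = ℤ[√-41] and disc(K) = 4d = -164.
Since gcd(4519, -164) = 1 the prime 4519 does not ramify.
Euler's criterion: (-41)^2259 mod 4519 = 4518. Thus (-41|4519) = -1.
(-41/4519) = -1, so 4519 is inert.

p is inert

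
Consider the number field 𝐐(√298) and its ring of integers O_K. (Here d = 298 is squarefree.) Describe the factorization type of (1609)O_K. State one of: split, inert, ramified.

p splits

d = 298 ≡ 2 (mod 4), so O_K = ℤ[√298] and disc(K) = 4d = 1192.
Since gcd(1609, 1192) = 1 the prime 1609 does not ramify.
(298/1609) = 298^804 mod 1609 = 1, giving Legendre symbol 1.
d is a quadratic residue mod p, hence 1609 splits in O_K.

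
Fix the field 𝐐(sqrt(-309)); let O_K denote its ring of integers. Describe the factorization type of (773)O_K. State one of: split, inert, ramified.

Since -309 ≢ 1 mod 4, the ring of integers is ℤ[√-309] with discriminant 4·(-309) = -1236.
773 ∤ -1236, so 773 is unramified.
Legendre symbol by Euler's criterion: (-309/773) ≡ (-309)^386 ≡ 772 (mod 773), i.e. (-309/773) = -1.
Legendre symbol -1 ⇒ 773 is inert.

inert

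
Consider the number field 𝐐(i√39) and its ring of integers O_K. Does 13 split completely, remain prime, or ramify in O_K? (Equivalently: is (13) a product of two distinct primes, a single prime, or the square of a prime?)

-39 mod 4 = 1, hence disc K = -39 and O_K = ℤ[(1+√-39)/2].
13 divides disc(K) = -39, so 13 ramifies.

ramified — (13) = 𝔭²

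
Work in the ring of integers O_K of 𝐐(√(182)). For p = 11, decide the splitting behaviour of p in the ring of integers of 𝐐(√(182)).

Since 182 ≢ 1 mod 4, the ring of integers is ℤ[√182] with discriminant 4·182 = 728.
11 ∤ 728, so 11 is unramified.
Euler's criterion: 182^5 mod 11 = 10. Thus (182|11) = -1.
Legendre symbol -1 ⇒ 11 is inert.

inert — (11) stays prime in O_K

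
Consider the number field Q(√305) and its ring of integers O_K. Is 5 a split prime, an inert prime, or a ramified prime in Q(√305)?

p ramifies

Since 305 ≡ 1 mod 4, the ring of integers is ℤ[(1+√305)/2] with discriminant 305.
5 divides disc(K) = 305, so 5 ramifies.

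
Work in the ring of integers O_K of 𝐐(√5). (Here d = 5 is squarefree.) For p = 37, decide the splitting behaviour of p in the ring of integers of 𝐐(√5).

inert — (37) stays prime in O_K

Since 5 ≡ 1 mod 4, the ring of integers is ℤ[(1+√5)/2] with discriminant 5.
37 ∤ 5, so 37 is unramified.
Euler's criterion: 5^18 mod 37 = 36. Thus (5|37) = -1.
Legendre symbol -1 ⇒ 37 is inert.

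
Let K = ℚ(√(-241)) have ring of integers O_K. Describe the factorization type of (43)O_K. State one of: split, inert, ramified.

d = -241 ≡ 3 (mod 4), so O_K = ℤ[√-241] and disc(K) = 4d = -964.
disc(K) = -964 is not divisible by 43; 43 is unramified.
Compute (-241/43) via Euler: 17^((43-1)/2) mod 43 = 1, so (-241/43) = 1.
d is a quadratic residue mod p, hence 43 splits in O_K.

splits completely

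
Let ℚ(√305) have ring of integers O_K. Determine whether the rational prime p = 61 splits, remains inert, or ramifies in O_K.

305 mod 4 = 1, hence disc K = 305 and O_K = ℤ[(1+√305)/2].
Ramification test: 61 | 305. The prime 61 ramifies in K.

ramified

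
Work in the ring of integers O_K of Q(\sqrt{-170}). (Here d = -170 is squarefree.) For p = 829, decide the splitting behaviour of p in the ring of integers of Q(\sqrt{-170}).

-170 mod 4 = 2, hence disc K = 4·(-170) = -680 and O_K = ℤ[√-170].
Since gcd(829, -680) = 1 the prime 829 does not ramify.
Legendre symbol by Euler's criterion: (-170/829) ≡ (-170)^414 ≡ 828 (mod 829), i.e. (-170/829) = -1.
Legendre symbol -1 ⇒ 829 is inert.

inert — (829) stays prime in O_K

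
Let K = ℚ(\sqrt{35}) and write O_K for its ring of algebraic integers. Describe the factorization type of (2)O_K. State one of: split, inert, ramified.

ramifies in O_K

d = 35 ≡ 3 (mod 4), so O_K = ℤ[√35] and disc(K) = 4d = 140.
Ramification test: 2 | 140. The prime 2 ramifies in K.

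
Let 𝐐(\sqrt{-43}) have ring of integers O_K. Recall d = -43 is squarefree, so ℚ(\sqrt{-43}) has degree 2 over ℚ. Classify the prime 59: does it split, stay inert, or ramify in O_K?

p splits

d = -43 ≡ 1 (mod 4), so O_K = ℤ[(1+√-43)/2] and disc(K) = d = -43.
disc(K) = -43 is not divisible by 59; 59 is unramified.
Euler's criterion: (-43)^29 mod 59 = 1. Thus (-43|59) = 1.
d is a quadratic residue mod p, hence 59 splits in O_K.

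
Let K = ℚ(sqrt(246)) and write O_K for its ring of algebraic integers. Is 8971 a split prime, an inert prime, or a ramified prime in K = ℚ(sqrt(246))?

246 mod 4 = 2, hence disc K = 4·246 = 984 and O_K = ℤ[√246].
Since gcd(8971, 984) = 1 the prime 8971 does not ramify.
Euler's criterion: 246^4485 mod 8971 = 1. Thus (246|8971) = 1.
d is a quadratic residue mod p, hence 8971 splits in O_K.

splits completely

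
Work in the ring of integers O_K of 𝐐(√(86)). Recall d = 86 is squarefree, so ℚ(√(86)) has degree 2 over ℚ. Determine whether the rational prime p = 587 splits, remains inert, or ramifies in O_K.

587 remains inert

86 mod 4 = 2, hence disc K = 4·86 = 344 and O_K = ℤ[√86].
Since gcd(587, 344) = 1 the prime 587 does not ramify.
Euler's criterion: 86^293 mod 587 = 586. Thus (86|587) = -1.
Legendre symbol -1 ⇒ 587 is inert.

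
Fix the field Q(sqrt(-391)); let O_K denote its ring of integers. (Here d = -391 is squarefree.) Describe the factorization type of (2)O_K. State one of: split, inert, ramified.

splits completely

Since -391 ≡ 1 mod 4, the ring of integers is ℤ[(1+√-391)/2] with discriminant -391.
Since gcd(2, -391) = 1 the prime 2 does not ramify.
For p = 2 with d ≡ 1 (mod 4): d mod 8 = 1, so 2 splits.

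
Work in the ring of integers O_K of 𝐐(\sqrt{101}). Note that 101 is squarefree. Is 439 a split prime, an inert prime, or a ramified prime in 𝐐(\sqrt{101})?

Since 101 ≡ 1 mod 4, the ring of integers is ℤ[(1+√101)/2] with discriminant 101.
disc(K) = 101 is not divisible by 439; 439 is unramified.
Compute (101/439) via Euler: 101^((439-1)/2) mod 439 = 438, so (101/439) = -1.
Legendre symbol -1 ⇒ 439 is inert.

remains prime (inert)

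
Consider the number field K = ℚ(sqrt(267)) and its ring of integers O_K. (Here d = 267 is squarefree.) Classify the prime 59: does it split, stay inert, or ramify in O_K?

inert

Since 267 ≢ 1 mod 4, the ring of integers is ℤ[√267] with discriminant 4·267 = 1068.
59 ∤ 1068, so 59 is unramified.
Compute (267/59) via Euler: 31^((59-1)/2) mod 59 = 58, so (267/59) = -1.
d is a non-residue mod p, hence 59 remains inert in O_K.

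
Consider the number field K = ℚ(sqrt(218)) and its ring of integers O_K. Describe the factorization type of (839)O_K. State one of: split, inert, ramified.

839 remains inert

d = 218 ≡ 2 (mod 4), so O_K = ℤ[√218] and disc(K) = 4d = 872.
disc(K) = 872 is not divisible by 839; 839 is unramified.
Legendre symbol by Euler's criterion: (218/839) ≡ 218^419 ≡ 838 (mod 839), i.e. (218/839) = -1.
Legendre symbol -1 ⇒ 839 is inert.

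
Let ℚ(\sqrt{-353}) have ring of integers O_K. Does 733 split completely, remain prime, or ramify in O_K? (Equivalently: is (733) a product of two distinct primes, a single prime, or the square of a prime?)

inert — (733) stays prime in O_K

d = -353 ≡ 3 (mod 4), so O_K = ℤ[√-353] and disc(K) = 4d = -1412.
disc(K) = -1412 is not divisible by 733; 733 is unramified.
(-353/733) = 380^366 mod 733 = 732, giving Legendre symbol -1.
Legendre symbol -1 ⇒ 733 is inert.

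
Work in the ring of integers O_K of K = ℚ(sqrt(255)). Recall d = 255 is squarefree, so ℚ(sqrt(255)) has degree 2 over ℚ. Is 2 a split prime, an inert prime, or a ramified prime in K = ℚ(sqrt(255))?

2 is ramified

d = 255 ≡ 3 (mod 4), so O_K = ℤ[√255] and disc(K) = 4d = 1020.
2 divides disc(K) = 1020, so 2 ramifies.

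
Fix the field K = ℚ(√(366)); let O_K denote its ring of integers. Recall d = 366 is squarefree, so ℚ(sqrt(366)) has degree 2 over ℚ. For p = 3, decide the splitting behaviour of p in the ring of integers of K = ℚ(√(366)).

Since 366 ≢ 1 mod 4, the ring of integers is ℤ[√366] with discriminant 4·366 = 1464.
3 divides disc(K) = 1464, so 3 ramifies.

ramified — (3) = 𝔭²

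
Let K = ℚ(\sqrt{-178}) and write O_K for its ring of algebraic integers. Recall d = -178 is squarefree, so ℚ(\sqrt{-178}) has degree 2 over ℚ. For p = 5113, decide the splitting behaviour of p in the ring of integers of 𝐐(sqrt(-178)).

-178 mod 4 = 2, hence disc K = 4·(-178) = -712 and O_K = ℤ[√-178].
disc(K) = -712 is not divisible by 5113; 5113 is unramified.
(-178/5113) = 4935^2556 mod 5113 = 1, giving Legendre symbol 1.
(-178/5113) = 1, so 5113 splits.

split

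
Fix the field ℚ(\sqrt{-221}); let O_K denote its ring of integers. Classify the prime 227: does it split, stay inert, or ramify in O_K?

227 remains inert

Since -221 ≢ 1 mod 4, the ring of integers is ℤ[√-221] with discriminant 4·(-221) = -884.
Since gcd(227, -884) = 1 the prime 227 does not ramify.
Euler's criterion: (-221)^113 mod 227 = 226. Thus (-221|227) = -1.
d is a non-residue mod p, hence 227 remains inert in O_K.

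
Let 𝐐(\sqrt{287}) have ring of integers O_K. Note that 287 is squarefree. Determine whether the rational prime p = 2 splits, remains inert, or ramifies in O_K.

ramifies in O_K

287 mod 4 = 3, hence disc K = 4·287 = 1148 and O_K = ℤ[√287].
Ramification test: 2 | 1148. The prime 2 ramifies in K.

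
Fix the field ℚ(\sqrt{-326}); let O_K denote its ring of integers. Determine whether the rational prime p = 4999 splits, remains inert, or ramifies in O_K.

-326 mod 4 = 2, hence disc K = 4·(-326) = -1304 and O_K = ℤ[√-326].
disc(K) = -1304 is not divisible by 4999; 4999 is unramified.
Euler's criterion: (-326)^2499 mod 4999 = 4998. Thus (-326|4999) = -1.
d is a non-residue mod p, hence 4999 remains inert in O_K.

remains prime (inert)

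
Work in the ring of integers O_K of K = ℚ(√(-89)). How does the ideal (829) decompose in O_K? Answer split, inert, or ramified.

d = -89 ≡ 3 (mod 4), so O_K = ℤ[√-89] and disc(K) = 4d = -356.
disc(K) = -356 is not divisible by 829; 829 is unramified.
Euler's criterion: (-89)^414 mod 829 = 828. Thus (-89|829) = -1.
d is a non-residue mod p, hence 829 remains inert in O_K.

829 remains inert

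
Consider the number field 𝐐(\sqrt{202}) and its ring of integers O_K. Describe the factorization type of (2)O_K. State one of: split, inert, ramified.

Since 202 ≢ 1 mod 4, the ring of integers is ℤ[√202] with discriminant 4·202 = 808.
Ramification test: 2 | 808. The prime 2 ramifies in K.

ramified — (2) = 𝔭²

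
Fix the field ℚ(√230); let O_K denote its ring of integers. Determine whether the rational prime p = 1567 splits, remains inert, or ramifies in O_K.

split — (1567) = 𝔭₁𝔭₂ with 𝔭₁ ≠ 𝔭₂

Since 230 ≢ 1 mod 4, the ring of integers is ℤ[√230] with discriminant 4·230 = 920.
disc(K) = 920 is not divisible by 1567; 1567 is unramified.
Euler's criterion: 230^783 mod 1567 = 1. Thus (230|1567) = 1.
d is a quadratic residue mod p, hence 1567 splits in O_K.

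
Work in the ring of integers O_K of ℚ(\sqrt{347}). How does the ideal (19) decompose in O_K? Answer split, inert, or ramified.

p splits

d = 347 ≡ 3 (mod 4), so O_K = ℤ[√347] and disc(K) = 4d = 1388.
disc(K) = 1388 is not divisible by 19; 19 is unramified.
(347/19) = 5^9 mod 19 = 1, giving Legendre symbol 1.
(347/19) = 1, so 19 splits.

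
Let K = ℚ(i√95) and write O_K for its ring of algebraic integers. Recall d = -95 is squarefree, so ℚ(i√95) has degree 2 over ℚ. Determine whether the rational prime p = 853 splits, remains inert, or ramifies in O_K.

Since -95 ≡ 1 mod 4, the ring of integers is ℤ[(1+√-95)/2] with discriminant -95.
disc(K) = -95 is not divisible by 853; 853 is unramified.
Euler's criterion: (-95)^426 mod 853 = 852. Thus (-95|853) = -1.
Legendre symbol -1 ⇒ 853 is inert.

remains prime (inert)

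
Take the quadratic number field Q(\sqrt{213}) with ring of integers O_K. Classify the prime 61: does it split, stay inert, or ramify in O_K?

inert — (61) stays prime in O_K

Since 213 ≡ 1 mod 4, the ring of integers is ℤ[(1+√213)/2] with discriminant 213.
Since gcd(61, 213) = 1 the prime 61 does not ramify.
Euler's criterion: 213^30 mod 61 = 60. Thus (213|61) = -1.
d is a non-residue mod p, hence 61 remains inert in O_K.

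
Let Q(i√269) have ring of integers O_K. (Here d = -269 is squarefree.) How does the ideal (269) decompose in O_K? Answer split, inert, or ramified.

Since -269 ≢ 1 mod 4, the ring of integers is ℤ[√-269] with discriminant 4·(-269) = -1076.
Ramification test: 269 | -1076. The prime 269 ramifies in K.

269 is ramified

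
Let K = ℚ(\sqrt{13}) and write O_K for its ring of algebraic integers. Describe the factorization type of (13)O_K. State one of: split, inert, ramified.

d = 13 ≡ 1 (mod 4), so O_K = ℤ[(1+√13)/2] and disc(K) = d = 13.
Ramification test: 13 | 13. The prime 13 ramifies in K.

p ramifies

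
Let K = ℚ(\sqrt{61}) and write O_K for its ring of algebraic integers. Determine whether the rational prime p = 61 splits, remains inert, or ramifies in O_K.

p ramifies

d = 61 ≡ 1 (mod 4), so O_K = ℤ[(1+√61)/2] and disc(K) = d = 61.
disc(K) = 61 = 61·1, so p = 61 is ramified.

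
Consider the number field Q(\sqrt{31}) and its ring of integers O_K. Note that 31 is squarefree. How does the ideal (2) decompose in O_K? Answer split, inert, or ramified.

d = 31 ≡ 3 (mod 4), so O_K = ℤ[√31] and disc(K) = 4d = 124.
disc(K) = 124 = 2·62, so p = 2 is ramified.

p ramifies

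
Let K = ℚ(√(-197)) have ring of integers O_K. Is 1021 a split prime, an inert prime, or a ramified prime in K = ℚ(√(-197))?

splits completely

-197 mod 4 = 3, hence disc K = 4·(-197) = -788 and O_K = ℤ[√-197].
1021 ∤ -788, so 1021 is unramified.
(-197/1021) = 824^510 mod 1021 = 1, giving Legendre symbol 1.
d is a quadratic residue mod p, hence 1021 splits in O_K.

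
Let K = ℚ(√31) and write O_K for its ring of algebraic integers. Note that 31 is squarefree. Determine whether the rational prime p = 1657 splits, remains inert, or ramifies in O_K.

1657 splits in O_K

31 mod 4 = 3, hence disc K = 4·31 = 124 and O_K = ℤ[√31].
1657 ∤ 124, so 1657 is unramified.
Legendre symbol by Euler's criterion: (31/1657) ≡ 31^828 ≡ 1 (mod 1657), i.e. (31/1657) = 1.
Legendre symbol 1 ⇒ 1657 is split.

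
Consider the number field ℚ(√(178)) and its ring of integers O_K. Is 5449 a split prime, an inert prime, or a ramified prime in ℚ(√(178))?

Since 178 ≢ 1 mod 4, the ring of integers is ℤ[√178] with discriminant 4·178 = 712.
disc(K) = 712 is not divisible by 5449; 5449 is unramified.
(178/5449) = 178^2724 mod 5449 = 1, giving Legendre symbol 1.
(178/5449) = 1, so 5449 splits.

5449 splits in O_K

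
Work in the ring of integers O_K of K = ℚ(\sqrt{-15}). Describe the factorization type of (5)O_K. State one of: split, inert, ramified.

ramified — (5) = 𝔭²

-15 mod 4 = 1, hence disc K = -15 and O_K = ℤ[(1+√-15)/2].
Ramification test: 5 | -15. The prime 5 ramifies in K.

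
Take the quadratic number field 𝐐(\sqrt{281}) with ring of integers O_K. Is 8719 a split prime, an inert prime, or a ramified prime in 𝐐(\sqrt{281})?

Since 281 ≡ 1 mod 4, the ring of integers is ℤ[(1+√281)/2] with discriminant 281.
8719 ∤ 281, so 8719 is unramified.
Legendre symbol by Euler's criterion: (281/8719) ≡ 281^4359 ≡ 1 (mod 8719), i.e. (281/8719) = 1.
d is a quadratic residue mod p, hence 8719 splits in O_K.

splits completely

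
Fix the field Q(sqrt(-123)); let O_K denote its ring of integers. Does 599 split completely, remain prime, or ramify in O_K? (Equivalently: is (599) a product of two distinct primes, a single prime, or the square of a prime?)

Since -123 ≡ 1 mod 4, the ring of integers is ℤ[(1+√-123)/2] with discriminant -123.
599 ∤ -123, so 599 is unramified.
Euler's criterion: (-123)^299 mod 599 = 598. Thus (-123|599) = -1.
Legendre symbol -1 ⇒ 599 is inert.

remains prime (inert)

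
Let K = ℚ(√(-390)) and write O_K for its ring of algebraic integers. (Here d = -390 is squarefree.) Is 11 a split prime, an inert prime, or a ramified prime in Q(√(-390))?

-390 mod 4 = 2, hence disc K = 4·(-390) = -1560 and O_K = ℤ[√-390].
disc(K) = -1560 is not divisible by 11; 11 is unramified.
Compute (-390/11) via Euler: 6^((11-1)/2) mod 11 = 10, so (-390/11) = -1.
Legendre symbol -1 ⇒ 11 is inert.

p is inert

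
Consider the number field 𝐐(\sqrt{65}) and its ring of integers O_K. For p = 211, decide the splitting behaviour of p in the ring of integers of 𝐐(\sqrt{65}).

p splits

Since 65 ≡ 1 mod 4, the ring of integers is ℤ[(1+√65)/2] with discriminant 65.
211 ∤ 65, so 211 is unramified.
Legendre symbol by Euler's criterion: (65/211) ≡ 65^105 ≡ 1 (mod 211), i.e. (65/211) = 1.
(65/211) = 1, so 211 splits.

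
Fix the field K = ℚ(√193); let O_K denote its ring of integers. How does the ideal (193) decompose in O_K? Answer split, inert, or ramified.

d = 193 ≡ 1 (mod 4), so O_K = ℤ[(1+√193)/2] and disc(K) = d = 193.
193 divides disc(K) = 193, so 193 ramifies.

ramified — (193) = 𝔭²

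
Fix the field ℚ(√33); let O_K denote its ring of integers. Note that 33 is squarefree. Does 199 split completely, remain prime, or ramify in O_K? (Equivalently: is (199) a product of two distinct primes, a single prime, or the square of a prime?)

d = 33 ≡ 1 (mod 4), so O_K = ℤ[(1+√33)/2] and disc(K) = d = 33.
disc(K) = 33 is not divisible by 199; 199 is unramified.
Legendre symbol by Euler's criterion: (33/199) ≡ 33^99 ≡ 1 (mod 199), i.e. (33/199) = 1.
Legendre symbol 1 ⇒ 199 is split.

199 splits in O_K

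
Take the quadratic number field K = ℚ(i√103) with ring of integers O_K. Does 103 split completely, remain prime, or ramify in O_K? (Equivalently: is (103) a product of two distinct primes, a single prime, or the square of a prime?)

p ramifies

Since -103 ≡ 1 mod 4, the ring of integers is ℤ[(1+√-103)/2] with discriminant -103.
disc(K) = -103 = 103·(-1), so p = 103 is ramified.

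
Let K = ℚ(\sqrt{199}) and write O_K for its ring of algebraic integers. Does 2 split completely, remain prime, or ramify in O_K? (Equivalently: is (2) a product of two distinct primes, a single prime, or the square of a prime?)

199 mod 4 = 3, hence disc K = 4·199 = 796 and O_K = ℤ[√199].
disc(K) = 796 = 2·398, so p = 2 is ramified.

p ramifies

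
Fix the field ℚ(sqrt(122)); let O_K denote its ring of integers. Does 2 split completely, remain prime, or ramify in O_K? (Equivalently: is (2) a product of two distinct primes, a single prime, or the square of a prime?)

d = 122 ≡ 2 (mod 4), so O_K = ℤ[√122] and disc(K) = 4d = 488.
2 divides disc(K) = 488, so 2 ramifies.

ramified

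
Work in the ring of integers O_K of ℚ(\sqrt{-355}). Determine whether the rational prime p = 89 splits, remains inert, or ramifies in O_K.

splits completely

Since -355 ≡ 1 mod 4, the ring of integers is ℤ[(1+√-355)/2] with discriminant -355.
Since gcd(89, -355) = 1 the prime 89 does not ramify.
Euler's criterion: (-355)^44 mod 89 = 1. Thus (-355|89) = 1.
d is a quadratic residue mod p, hence 89 splits in O_K.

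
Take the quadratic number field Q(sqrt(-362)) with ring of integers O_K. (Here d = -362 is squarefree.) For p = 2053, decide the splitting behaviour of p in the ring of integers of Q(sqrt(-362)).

Since -362 ≢ 1 mod 4, the ring of integers is ℤ[√-362] with discriminant 4·(-362) = -1448.
Since gcd(2053, -1448) = 1 the prime 2053 does not ramify.
Legendre symbol by Euler's criterion: (-362/2053) ≡ (-362)^1026 ≡ 2052 (mod 2053), i.e. (-362/2053) = -1.
(-362/2053) = -1, so 2053 is inert.

p is inert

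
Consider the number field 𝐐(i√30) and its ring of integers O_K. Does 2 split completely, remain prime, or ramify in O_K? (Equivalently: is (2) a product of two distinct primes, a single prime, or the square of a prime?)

ramified

-30 mod 4 = 2, hence disc K = 4·(-30) = -120 and O_K = ℤ[√-30].
2 divides disc(K) = -120, so 2 ramifies.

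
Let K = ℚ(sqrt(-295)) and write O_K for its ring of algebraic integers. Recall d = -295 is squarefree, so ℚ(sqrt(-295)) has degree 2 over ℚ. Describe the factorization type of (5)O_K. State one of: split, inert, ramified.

ramifies in O_K

Since -295 ≡ 1 mod 4, the ring of integers is ℤ[(1+√-295)/2] with discriminant -295.
Ramification test: 5 | -295. The prime 5 ramifies in K.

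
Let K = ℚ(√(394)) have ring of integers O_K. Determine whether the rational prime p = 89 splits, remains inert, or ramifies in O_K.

Since 394 ≢ 1 mod 4, the ring of integers is ℤ[√394] with discriminant 4·394 = 1576.
89 ∤ 1576, so 89 is unramified.
(394/89) = 38^44 mod 89 = 88, giving Legendre symbol -1.
Legendre symbol -1 ⇒ 89 is inert.

inert — (89) stays prime in O_K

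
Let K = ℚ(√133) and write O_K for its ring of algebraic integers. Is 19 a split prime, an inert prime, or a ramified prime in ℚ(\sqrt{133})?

ramified — (19) = 𝔭²

Since 133 ≡ 1 mod 4, the ring of integers is ℤ[(1+√133)/2] with discriminant 133.
disc(K) = 133 = 19·7, so p = 19 is ramified.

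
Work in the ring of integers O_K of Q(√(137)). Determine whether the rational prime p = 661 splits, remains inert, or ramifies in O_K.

Since 137 ≡ 1 mod 4, the ring of integers is ℤ[(1+√137)/2] with discriminant 137.
disc(K) = 137 is not divisible by 661; 661 is unramified.
Compute (137/661) via Euler: 137^((661-1)/2) mod 661 = 660, so (137/661) = -1.
Legendre symbol -1 ⇒ 661 is inert.

inert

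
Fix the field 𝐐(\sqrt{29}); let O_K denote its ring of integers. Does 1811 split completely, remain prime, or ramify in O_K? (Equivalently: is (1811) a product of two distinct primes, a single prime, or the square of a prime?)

d = 29 ≡ 1 (mod 4), so O_K = ℤ[(1+√29)/2] and disc(K) = d = 29.
1811 ∤ 29, so 1811 is unramified.
Legendre symbol by Euler's criterion: (29/1811) ≡ 29^905 ≡ 1 (mod 1811), i.e. (29/1811) = 1.
d is a quadratic residue mod p, hence 1811 splits in O_K.

splits completely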